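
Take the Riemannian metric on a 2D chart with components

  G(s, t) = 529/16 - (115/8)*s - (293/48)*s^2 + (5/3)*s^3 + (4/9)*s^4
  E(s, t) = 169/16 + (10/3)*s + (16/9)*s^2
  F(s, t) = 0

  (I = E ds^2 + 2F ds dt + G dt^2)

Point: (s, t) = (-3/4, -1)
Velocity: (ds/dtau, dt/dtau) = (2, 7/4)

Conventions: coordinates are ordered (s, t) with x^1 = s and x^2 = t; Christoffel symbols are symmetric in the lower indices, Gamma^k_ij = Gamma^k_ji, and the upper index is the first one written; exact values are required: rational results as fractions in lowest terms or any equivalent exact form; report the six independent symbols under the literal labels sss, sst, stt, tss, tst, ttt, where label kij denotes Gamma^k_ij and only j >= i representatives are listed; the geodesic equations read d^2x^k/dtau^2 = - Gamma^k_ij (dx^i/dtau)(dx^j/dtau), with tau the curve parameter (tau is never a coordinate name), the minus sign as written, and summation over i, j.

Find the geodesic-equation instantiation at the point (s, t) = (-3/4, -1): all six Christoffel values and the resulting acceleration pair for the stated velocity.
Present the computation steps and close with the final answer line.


E = 145/16, F = 0, G = 10201/256 at the point
E_s = 2/3, E_t = 0, F_s = 0, F_t = 0, G_s = -101/32, G_t = 0
EG - F^2 = 1479145/4096;  g^inv = (4096/1479145) * [[10201/256, 0], [0, 145/16]]
first-kind symbols [ij,l] = (1/2)(d_i g_jl + d_j g_il - d_l g_ij): [ss,s] = E_s/2 = 1/3, [ss,t] = F_s - E_t/2 = 0, [st,s] = E_t/2 = 0, [st,t] = G_s/2 = -101/64, [tt,s] = F_t - G_s/2 = 101/64, [tt,t] = G_t/2 = 0
Gamma^s_ij = (G*[ij,s] - F*[ij,t])/(EG - F^2), Gamma^t_ij = (E*[ij,t] - F*[ij,s])/(EG - F^2)
Gamma_sss = 16/435, Gamma_sst = 0, Gamma_stt = 101/580, Gamma_tss = 0, Gamma_tst = -4/101, Gamma_ttt = 0
d^2s/dtau^2 = -(Gamma_sss*(2)^2 + 2*Gamma_sst*(2)*(7/4) + Gamma_stt*(7/4)^2) = -18943/27840
d^2t/dtau^2 = -(Gamma_tss*(2)^2 + 2*Gamma_tst*(2)*(7/4) + Gamma_ttt*(7/4)^2) = 28/101

Answer: Gamma_sss = 16/435, Gamma_sst = 0, Gamma_stt = 101/580, Gamma_tss = 0, Gamma_tst = -4/101, Gamma_ttt = 0; accelerations (d^2s/dtau^2, d^2t/dtau^2) = (-18943/27840, 28/101)


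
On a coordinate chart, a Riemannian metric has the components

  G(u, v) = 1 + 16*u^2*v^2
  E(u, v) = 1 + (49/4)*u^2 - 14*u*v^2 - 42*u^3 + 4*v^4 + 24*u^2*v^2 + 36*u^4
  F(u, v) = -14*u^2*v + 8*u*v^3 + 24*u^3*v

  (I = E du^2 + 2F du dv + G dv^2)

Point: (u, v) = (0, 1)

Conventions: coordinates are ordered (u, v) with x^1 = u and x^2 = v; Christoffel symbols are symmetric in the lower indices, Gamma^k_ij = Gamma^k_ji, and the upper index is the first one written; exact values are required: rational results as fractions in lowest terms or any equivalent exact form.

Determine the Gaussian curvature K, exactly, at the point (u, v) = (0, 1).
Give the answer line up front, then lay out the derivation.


Answer: K = -16/25

E = 5, F = 0, G = 1, EG - F^2 = 5 at the point
E_u = -14, E_v = 16, F_u = 8, F_v = 0, G_u = 0, G_v = 0
E_vv = 48, F_uv = 24, G_uu = 32
Evaluate Brioschi's two determinant matrices M1, M2 and divide by (EG - F^2)^2.
M1 = [[-E_vv/2 + F_uv - G_uu/2, E_u/2, F_u - E_v/2], [F_v - G_u/2, E, F], [G_v/2, F, G]] = [[-16, -7, 0], [0, 5, 0], [0, 0, 1]]; det M1 = -80
M2 = [[0, E_v/2, G_u/2], [E_v/2, E, F], [G_u/2, F, G]] = [[0, 8, 0], [8, 5, 0], [0, 0, 1]]; det M2 = -64
det M1 - det M2 = -16; K = -16 / (5)^2 = -16/25


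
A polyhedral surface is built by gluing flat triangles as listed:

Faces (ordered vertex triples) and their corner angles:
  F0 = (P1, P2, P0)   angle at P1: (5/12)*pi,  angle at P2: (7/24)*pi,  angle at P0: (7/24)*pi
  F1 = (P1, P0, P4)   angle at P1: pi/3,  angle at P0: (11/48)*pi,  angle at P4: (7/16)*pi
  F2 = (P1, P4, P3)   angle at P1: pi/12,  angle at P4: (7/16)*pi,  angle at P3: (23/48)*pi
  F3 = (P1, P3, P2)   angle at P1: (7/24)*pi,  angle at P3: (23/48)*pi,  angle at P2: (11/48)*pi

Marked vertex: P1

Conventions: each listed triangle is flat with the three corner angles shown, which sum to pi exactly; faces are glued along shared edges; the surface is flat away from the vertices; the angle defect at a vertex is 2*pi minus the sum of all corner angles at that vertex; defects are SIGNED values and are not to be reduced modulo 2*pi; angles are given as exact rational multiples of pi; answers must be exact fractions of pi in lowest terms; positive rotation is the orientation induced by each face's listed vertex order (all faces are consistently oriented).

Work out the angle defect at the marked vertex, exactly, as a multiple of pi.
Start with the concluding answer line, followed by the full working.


Answer: defect(P1) = (7/8)*pi

Sum of corner angles at P1: (9/8)*pi
defect = 2*pi - (9/8)*pi


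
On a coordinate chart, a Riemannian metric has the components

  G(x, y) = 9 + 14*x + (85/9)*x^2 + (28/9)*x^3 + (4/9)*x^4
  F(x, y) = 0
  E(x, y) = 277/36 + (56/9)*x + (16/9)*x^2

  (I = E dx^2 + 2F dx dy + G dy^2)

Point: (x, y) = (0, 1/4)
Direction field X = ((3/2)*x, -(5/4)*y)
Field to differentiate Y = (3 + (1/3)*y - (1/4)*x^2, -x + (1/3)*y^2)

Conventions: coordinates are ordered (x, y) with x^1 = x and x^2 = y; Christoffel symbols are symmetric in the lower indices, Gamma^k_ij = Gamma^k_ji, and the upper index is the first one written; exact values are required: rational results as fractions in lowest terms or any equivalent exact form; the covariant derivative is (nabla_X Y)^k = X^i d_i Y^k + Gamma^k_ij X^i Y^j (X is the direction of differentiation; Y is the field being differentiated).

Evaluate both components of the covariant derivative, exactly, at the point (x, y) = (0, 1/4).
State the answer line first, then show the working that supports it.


Answer: (nabla_X Y)^x = -5225/53184, (nabla_X Y)^y = -1385/1728

E = 277/36, F = 0, G = 9 at the point
E_x = 56/9, E_y = 0, F_x = 0, F_y = 0, G_x = 14, G_y = 0
EG - F^2 = 277/4;  g^inv = (4/277) * [[9, 0], [0, 277/36]]
first-kind symbols [ij,l] = (1/2)(d_i g_jl + d_j g_il - d_l g_ij): [xx,x] = E_x/2 = 28/9, [xx,y] = F_x - E_y/2 = 0, [xy,x] = E_y/2 = 0, [xy,y] = G_x/2 = 7, [yy,x] = F_y - G_x/2 = -7, [yy,y] = G_y/2 = 0
Gamma^x_ij = (G*[ij,x] - F*[ij,y])/(EG - F^2), Gamma^y_ij = (E*[ij,y] - F*[ij,x])/(EG - F^2)
Gamma_xxx = 112/277, Gamma_xxy = 0, Gamma_xyy = -252/277, Gamma_yxx = 0, Gamma_yxy = 7/9, Gamma_yyy = 0
X = (0, -5/16), Y = (37/12, 1/48) at the point


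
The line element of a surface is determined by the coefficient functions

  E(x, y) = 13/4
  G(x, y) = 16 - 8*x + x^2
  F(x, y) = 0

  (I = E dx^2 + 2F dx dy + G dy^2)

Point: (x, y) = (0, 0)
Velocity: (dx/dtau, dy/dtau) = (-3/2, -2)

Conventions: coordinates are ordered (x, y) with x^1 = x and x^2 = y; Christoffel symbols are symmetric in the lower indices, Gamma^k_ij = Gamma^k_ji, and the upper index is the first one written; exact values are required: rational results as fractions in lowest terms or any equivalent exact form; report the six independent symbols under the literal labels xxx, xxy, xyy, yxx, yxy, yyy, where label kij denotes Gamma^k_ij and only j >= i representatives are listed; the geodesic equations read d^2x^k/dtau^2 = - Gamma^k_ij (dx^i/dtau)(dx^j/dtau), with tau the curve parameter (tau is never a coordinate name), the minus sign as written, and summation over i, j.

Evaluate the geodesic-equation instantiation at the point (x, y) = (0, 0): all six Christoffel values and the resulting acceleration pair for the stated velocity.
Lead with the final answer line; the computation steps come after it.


Answer: Gamma_xxx = 0, Gamma_xxy = 0, Gamma_xyy = 16/13, Gamma_yxx = 0, Gamma_yxy = -1/4, Gamma_yyy = 0; accelerations (d^2x/dtau^2, d^2y/dtau^2) = (-64/13, 3/2)

E = 13/4, F = 0, G = 16 at the point
E_x = 0, E_y = 0, F_x = 0, F_y = 0, G_x = -8, G_y = 0
EG - F^2 = 52;  g^inv = (1/52) * [[16, 0], [0, 13/4]]
first-kind symbols [ij,l] = (1/2)(d_i g_jl + d_j g_il - d_l g_ij): [xx,x] = E_x/2 = 0, [xx,y] = F_x - E_y/2 = 0, [xy,x] = E_y/2 = 0, [xy,y] = G_x/2 = -4, [yy,x] = F_y - G_x/2 = 4, [yy,y] = G_y/2 = 0
Gamma^x_ij = (G*[ij,x] - F*[ij,y])/(EG - F^2), Gamma^y_ij = (E*[ij,y] - F*[ij,x])/(EG - F^2)
Gamma_xxx = 0, Gamma_xxy = 0, Gamma_xyy = 16/13, Gamma_yxx = 0, Gamma_yxy = -1/4, Gamma_yyy = 0
d^2x/dtau^2 = -(Gamma_xxx*(-3/2)^2 + 2*Gamma_xxy*(-3/2)*(-2) + Gamma_xyy*(-2)^2) = -64/13
d^2y/dtau^2 = -(Gamma_yxx*(-3/2)^2 + 2*Gamma_yxy*(-3/2)*(-2) + Gamma_yyy*(-2)^2) = 3/2


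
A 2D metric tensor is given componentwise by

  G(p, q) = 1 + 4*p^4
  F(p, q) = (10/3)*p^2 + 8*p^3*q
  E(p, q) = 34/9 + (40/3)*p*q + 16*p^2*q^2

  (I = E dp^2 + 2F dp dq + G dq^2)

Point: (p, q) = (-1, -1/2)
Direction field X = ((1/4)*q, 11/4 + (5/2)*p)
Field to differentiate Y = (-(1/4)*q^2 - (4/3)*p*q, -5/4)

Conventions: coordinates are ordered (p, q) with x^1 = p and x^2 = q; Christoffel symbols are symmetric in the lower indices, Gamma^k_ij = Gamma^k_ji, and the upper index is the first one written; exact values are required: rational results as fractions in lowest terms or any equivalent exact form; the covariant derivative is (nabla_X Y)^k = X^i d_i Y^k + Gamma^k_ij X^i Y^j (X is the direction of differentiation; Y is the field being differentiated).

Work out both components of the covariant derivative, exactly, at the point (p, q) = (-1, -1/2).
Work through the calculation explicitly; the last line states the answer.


E = 130/9, F = 22/3, G = 5 at the point
E_p = -44/3, E_q = -88/3, F_p = -56/3, F_q = -8, G_p = -16, G_q = 0
EG - F^2 = 166/9;  g^inv = (9/166) * [[5, -22/3], [-22/3, 130/9]]
first-kind symbols [ij,l] = (1/2)(d_i g_jl + d_j g_il - d_l g_ij): [pp,p] = E_p/2 = -22/3, [pp,q] = F_p - E_q/2 = -4, [pq,p] = E_q/2 = -44/3, [pq,q] = G_p/2 = -8, [qq,p] = F_q - G_p/2 = 0, [qq,q] = G_q/2 = 0
Gamma^p_ij = (G*[ij,p] - F*[ij,q])/(EG - F^2), Gamma^q_ij = (E*[ij,q] - F*[ij,p])/(EG - F^2)
Gamma_ppp = -33/83, Gamma_ppq = -66/83, Gamma_pqq = 0, Gamma_qpp = -18/83, Gamma_qpq = -36/83, Gamma_qqq = 0
X = (-1/8, 1/4), Y = (-35/48, -5/4) at the point

Answer: (nabla_X Y)^p = 3155/10624, (nabla_X Y)^q = -45/5312


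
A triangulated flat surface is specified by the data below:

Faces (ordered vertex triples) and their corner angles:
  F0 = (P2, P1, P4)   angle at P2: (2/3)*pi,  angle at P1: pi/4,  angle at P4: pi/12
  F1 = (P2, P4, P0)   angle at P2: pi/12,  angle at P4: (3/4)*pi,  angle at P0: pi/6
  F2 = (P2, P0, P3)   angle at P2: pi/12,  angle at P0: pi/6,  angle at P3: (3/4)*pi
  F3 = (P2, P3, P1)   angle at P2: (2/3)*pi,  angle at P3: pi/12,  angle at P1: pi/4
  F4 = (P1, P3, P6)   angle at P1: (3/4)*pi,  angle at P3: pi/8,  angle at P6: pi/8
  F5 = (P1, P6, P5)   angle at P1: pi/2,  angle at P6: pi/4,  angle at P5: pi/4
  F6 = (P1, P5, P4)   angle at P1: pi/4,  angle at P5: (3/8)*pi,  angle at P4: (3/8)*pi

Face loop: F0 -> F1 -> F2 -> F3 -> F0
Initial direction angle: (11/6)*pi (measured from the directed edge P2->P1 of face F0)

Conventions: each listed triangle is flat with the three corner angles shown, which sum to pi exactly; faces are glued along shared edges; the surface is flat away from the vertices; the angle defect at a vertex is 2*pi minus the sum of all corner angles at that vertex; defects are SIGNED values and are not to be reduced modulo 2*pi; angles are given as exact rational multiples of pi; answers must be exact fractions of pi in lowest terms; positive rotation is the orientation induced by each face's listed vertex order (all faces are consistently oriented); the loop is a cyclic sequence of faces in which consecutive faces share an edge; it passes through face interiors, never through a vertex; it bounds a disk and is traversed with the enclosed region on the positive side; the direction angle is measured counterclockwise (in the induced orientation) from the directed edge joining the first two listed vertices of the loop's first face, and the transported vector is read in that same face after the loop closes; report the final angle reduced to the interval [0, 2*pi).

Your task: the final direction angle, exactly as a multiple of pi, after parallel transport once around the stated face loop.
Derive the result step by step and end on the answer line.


enclosed vertex P2: corner angles sum to (3/2)*pi, defect = 2*pi - (3/2)*pi = pi/2
the final direction is the initial angle plus the enclosed defects, taken mod 2*pi in the induced orientation
final angle = (11/6)*pi + pi/2 = pi/3 (mod 2*pi)

Answer: final direction angle = pi/3


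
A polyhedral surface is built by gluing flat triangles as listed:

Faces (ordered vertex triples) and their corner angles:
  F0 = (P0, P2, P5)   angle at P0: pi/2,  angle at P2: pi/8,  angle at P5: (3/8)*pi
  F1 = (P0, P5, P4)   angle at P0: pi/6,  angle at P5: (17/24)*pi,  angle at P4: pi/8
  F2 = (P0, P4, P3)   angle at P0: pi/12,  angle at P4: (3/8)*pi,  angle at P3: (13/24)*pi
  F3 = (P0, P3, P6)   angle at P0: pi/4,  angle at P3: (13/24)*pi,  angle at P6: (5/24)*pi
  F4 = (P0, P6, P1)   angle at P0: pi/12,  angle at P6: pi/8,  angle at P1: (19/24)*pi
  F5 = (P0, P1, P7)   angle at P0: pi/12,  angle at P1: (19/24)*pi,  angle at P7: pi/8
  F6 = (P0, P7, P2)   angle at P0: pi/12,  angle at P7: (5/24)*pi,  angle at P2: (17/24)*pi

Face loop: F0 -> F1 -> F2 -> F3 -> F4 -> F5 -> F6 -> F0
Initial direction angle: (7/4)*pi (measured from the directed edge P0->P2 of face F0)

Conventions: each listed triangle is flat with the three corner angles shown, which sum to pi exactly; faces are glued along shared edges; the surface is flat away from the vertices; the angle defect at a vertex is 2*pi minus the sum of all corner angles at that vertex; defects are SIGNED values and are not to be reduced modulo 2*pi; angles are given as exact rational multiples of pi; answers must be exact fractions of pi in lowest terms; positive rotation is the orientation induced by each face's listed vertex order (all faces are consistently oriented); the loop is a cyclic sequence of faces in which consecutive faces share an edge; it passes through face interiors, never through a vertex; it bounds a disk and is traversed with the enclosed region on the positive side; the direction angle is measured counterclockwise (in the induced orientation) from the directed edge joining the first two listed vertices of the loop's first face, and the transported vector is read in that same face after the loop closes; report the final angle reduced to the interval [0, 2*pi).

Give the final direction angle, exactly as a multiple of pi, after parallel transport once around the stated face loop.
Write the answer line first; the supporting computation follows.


Answer: final direction angle = pi/2

enclosed vertex P0: corner angles sum to (5/4)*pi, defect = 2*pi - (5/4)*pi = (3/4)*pi
the final direction is the initial angle plus the enclosed defects, taken mod 2*pi in the induced orientation
final angle = (7/4)*pi + (3/4)*pi = pi/2 (mod 2*pi)


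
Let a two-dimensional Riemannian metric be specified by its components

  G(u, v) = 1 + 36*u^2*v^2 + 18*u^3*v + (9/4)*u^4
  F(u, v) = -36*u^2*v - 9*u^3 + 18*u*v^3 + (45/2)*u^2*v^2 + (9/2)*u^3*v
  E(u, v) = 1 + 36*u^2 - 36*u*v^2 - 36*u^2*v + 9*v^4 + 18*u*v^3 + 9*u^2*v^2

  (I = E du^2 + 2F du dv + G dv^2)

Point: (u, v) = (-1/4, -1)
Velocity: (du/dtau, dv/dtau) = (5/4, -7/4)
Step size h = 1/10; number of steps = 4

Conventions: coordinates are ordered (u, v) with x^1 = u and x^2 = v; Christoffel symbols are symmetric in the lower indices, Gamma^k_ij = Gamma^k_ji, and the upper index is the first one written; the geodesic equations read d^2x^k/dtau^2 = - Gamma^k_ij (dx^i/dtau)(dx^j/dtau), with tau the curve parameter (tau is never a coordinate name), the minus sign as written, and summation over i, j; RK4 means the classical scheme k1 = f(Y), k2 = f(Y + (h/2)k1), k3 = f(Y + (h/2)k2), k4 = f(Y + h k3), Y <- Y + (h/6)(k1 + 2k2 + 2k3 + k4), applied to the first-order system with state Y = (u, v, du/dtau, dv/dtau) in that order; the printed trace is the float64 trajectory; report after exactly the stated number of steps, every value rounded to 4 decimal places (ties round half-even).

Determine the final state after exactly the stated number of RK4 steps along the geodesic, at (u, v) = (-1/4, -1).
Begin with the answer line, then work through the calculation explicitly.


Answer: u = 0.0593, v = -1.7276, du/dtau = 0.3386, dv/dtau = -1.8316

f(Y) = (du/dtau, dv/dtau, -Gamma^u_ij Y'^i Y'^j, -Gamma^v_ij Y'^i Y'^j) with the Gammas evaluated at the stage position; h = 0.100000; intermediate values shown to 6 dp
step 0: u = -0.2500, v = -1.0000, du/dtau = 1.2500, dv/dtau = -1.7500
step 1:
  k1: at (u, v) = (-0.250000, -1.000000), (du/dtau, dv/dtau) = (1.250000, -1.750000); Gamma_uuu = -1.519169, Gamma_uuv = -1.139376, Gamma_uvv = -0.253195, Gamma_vuu = -0.461176, Gamma_vuv = -0.345882, Gamma_vvv = -0.076863; k1 = (1.250000, -1.750000, -1.835662, -0.557255)
  k2: at (u, v) = (-0.187500, -1.087500), (du/dtau, dv/dtau) = (1.158217, -1.777863); Gamma_uuu = -1.601930, Gamma_uuv = -1.225768, Gamma_uvv = -0.194566, Gamma_vuu = -0.386842, Gamma_vuv = -0.296004, Gamma_vvv = -0.046985; k2 = (1.158217, -1.777863, -2.284163, -0.551591)
  k3: at (u, v) = (-0.192089, -1.088893), (du/dtau, dv/dtau) = (1.135792, -1.777580); Gamma_uuu = -1.585086, Gamma_uuv = -1.216117, Gamma_uvv = -0.197144, Gamma_vuu = -0.389162, Gamma_vuv = -0.298575, Gamma_vvv = -0.048402; k3 = (1.135792, -1.777580, -2.242855, -0.550654)
  k4: at (u, v) = (-0.136421, -1.177758), (du/dtau, dv/dtau) = (1.025714, -1.805065); Gamma_uuu = -1.636582, Gamma_uuv = -1.283376, Gamma_uvv = -0.140517, Gamma_vuu = -0.297222, Gamma_vuv = -0.233076, Gamma_vvv = -0.025519; k4 = (1.025714, -1.805065, -2.572623, -0.467218)
  Y <- Y + (h/6)(k1 + 2k2 + 2k3 + k4): u = -0.1356, v = -1.1778, du/dtau = 1.0256, dv/dtau = -1.8038
step 2:
  k1: at (u, v) = (-0.135604, -1.177766), (du/dtau, dv/dtau) = (1.025628, -1.803816); Gamma_uuu = -1.639236, Gamma_uuv = -1.285042, Gamma_uvv = -0.139902, Gamma_vuu = -0.296294, Gamma_vuv = -0.232273, Gamma_vvv = -0.025287; k1 = (1.025628, -1.803816, -2.575227, -0.465475)
  k2: at (u, v) = (-0.084323, -1.267957), (du/dtau, dv/dtau) = (0.896867, -1.827090); Gamma_uuu = -1.661078, Gamma_uuv = -1.331847, Gamma_uvv = -0.085722, Gamma_vuu = -0.191742, Gamma_vuv = -0.153738, Gamma_vvv = -0.009895; k2 = (0.896867, -1.827090, -2.742595, -0.316584)
  k3: at (u, v) = (-0.090761, -1.269120), (du/dtau, dv/dtau) = (0.888498, -1.819645); Gamma_uuu = -1.639103, Gamma_uuv = -1.318154, Gamma_uvv = -0.091013, Gamma_vuu = -0.201511, Gamma_vuv = -0.162054, Gamma_vvv = -0.011189; k3 = (0.888498, -1.819645, -2.666944, -0.327874)
  k4: at (u, v) = (-0.046755, -1.359730), (du/dtau, dv/dtau) = (0.758934, -1.836603); Gamma_uuu = -1.623420, Gamma_uuv = -1.336634, Gamma_uvv = -0.045184, Gamma_vuu = -0.103785, Gamma_vuv = -0.085451, Gamma_vvv = -0.002889; k4 = (0.758934, -1.836603, -2.638693, -0.168692)
  Y <- Y + (h/6)(k1 + 2k2 + 2k3 + k4): u = -0.0463, v = -1.3600, du/dtau = 0.7584, dv/dtau = -1.8359
step 3:
  k1: at (u, v) = (-0.046350, -1.359997), (du/dtau, dv/dtau) = (0.758411, -1.835867); Gamma_uuu = -1.624131, Gamma_uuv = -1.337176, Gamma_uvv = -0.044808, Gamma_vuu = -0.102976, Gamma_vuv = -0.084782, Gamma_vvv = -0.002841; k1 = (0.758411, -1.835867, -2.638410, -0.167285)
  k2: at (u, v) = (-0.008429, -1.451791), (du/dtau, dv/dtau) = (0.626491, -1.844232); Gamma_uuu = -1.576829, Gamma_uuv = -1.330249, Gamma_uvv = -0.007701, Gamma_vuu = -0.018087, Gamma_vuv = -0.015259, Gamma_vvv = -0.000088; k2 = (0.626491, -1.844232, -2.428841, -0.027860)
  k3: at (u, v) = (-0.015025, -1.452209), (du/dtau, dv/dtau) = (0.636969, -1.837260); Gamma_uuu = -1.559906, Gamma_uuv = -1.319172, Gamma_uvv = -0.013578, Gamma_vuu = -0.031585, Gamma_vuv = -0.026711, Gamma_vvv = -0.000275; k3 = (0.636969, -1.837260, -2.408862, -0.048775)
  k4: at (u, v) = (0.017347, -1.543723), (du/dtau, dv/dtau) = (0.517525, -1.840745); Gamma_uuu = -1.494803, Gamma_uuv = -1.295020, Gamma_uvv = 0.014635, Gamma_vuu = 0.034388, Gamma_vuv = 0.029792, Gamma_vvv = -0.000337; k4 = (0.517525, -1.840745, -2.116586, 0.048692)
  Y <- Y + (h/6)(k1 + 2k2 + 2k3 + k4): u = 0.0170, v = -1.5440, du/dtau = 0.5179, dv/dtau = -1.8404
step 4:
  k1: at (u, v) = (0.017031, -1.543991), (du/dtau, dv/dtau) = (0.517905, -1.840398); Gamma_uuu = -1.493747, Gamma_uuv = -1.294366, Gamma_uvv = 0.014357, Gamma_vuu = 0.033717, Gamma_vuv = 0.029217, Gamma_vvv = -0.000324; k1 = (0.517905, -1.840398, -2.115420, 0.047749)
  k2: at (u, v) = (0.042927, -1.636011), (du/dtau, dv/dtau) = (0.412134, -1.838011); Gamma_uuu = -1.413548, Gamma_uuv = -1.255354, Gamma_uvv = 0.033377, Gamma_vuu = 0.078256, Gamma_vuv = 0.069498, Gamma_vvv = -0.001848; k2 = (0.412134, -1.838011, -1.774536, 0.098241)
  k3: at (u, v) = (0.037638, -1.635891), (du/dtau, dv/dtau) = (0.429178, -1.835486); Gamma_uuu = -1.404387, Gamma_uuv = -1.249210, Gamma_uvv = 0.029076, Gamma_vuu = 0.067714, Gamma_vuv = 0.060232, Gamma_vvv = -0.001402; k3 = (0.429178, -1.835486, -1.807408, 0.087146)
  k4: at (u, v) = (0.059949, -1.727539), (du/dtau, dv/dtau) = (0.337164, -1.831684); Gamma_uuu = -1.323491, Gamma_uuv = -1.205467, Gamma_uvv = 0.042571, Gamma_vuu = 0.098429, Gamma_vuv = 0.089651, Gamma_vvv = -0.003166; k4 = (0.337164, -1.831684, -1.481312, 0.110166)
  Y <- Y + (h/6)(k1 + 2k2 + 2k3 + k4): u = 0.0593, v = -1.7276, du/dtau = 0.3386, dv/dtau = -1.8316


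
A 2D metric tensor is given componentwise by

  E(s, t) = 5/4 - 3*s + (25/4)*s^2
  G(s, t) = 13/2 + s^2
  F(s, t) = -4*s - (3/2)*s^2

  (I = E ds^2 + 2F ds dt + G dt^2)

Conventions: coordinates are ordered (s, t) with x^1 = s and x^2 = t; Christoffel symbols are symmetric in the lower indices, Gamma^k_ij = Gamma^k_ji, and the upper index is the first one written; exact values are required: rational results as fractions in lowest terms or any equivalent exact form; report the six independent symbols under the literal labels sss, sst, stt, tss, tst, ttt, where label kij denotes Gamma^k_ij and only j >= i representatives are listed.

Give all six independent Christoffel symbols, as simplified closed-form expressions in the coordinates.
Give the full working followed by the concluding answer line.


E = 5/4 - 3*s + (25/4)*s^2; F = -4*s - (3/2)*s^2; G = 13/2 + s^2
Gamma^k_ij = (1/2) g^{kl} (d_i g_jl + d_j g_il - d_l g_ij), with g^inv = (1/(EG-F^2)) [[G, -F], [-F, E]]
first partials: E_s = -3 + (25/2)*s, E_t = 0, F_s = -4 - 3*s, F_t = 0, G_s = 2*s, G_t = 0
D = EG - F^2 = 65/8 - (39/2)*s + (207/8)*s^2 - 15*s^3 + 4*s^4
expanded: Gamma^s_ss = (G E_s - 2F F_s + F E_t)/(2D), Gamma^s_st = (G E_t - F G_s)/(2D), Gamma^s_tt = (2G F_t - G G_s - F G_t)/(2D), Gamma^t_ss = (2E F_s - E E_t - F E_s)/(2D), Gamma^t_st = (E G_s - F E_t)/(2D), Gamma^t_tt = (E G_t - 2F F_t + F G_s)/(2D); substitute and cancel common factors

Answer: Gamma_sss = (14*s^3 - 156*s^2 + 197*s - 78)/(32*s^4 - 120*s^3 + 207*s^2 - 156*s + 65), Gamma_sst = (12*s^3 + 32*s^2)/(32*s^4 - 120*s^3 + 207*s^2 - 156*s + 65), Gamma_stt = (-8*s^3 - 52*s)/(32*s^4 - 120*s^3 + 207*s^2 - 156*s + 65), Gamma_tss = (-75*s^3 + 54*s^2 + 18*s - 40)/(32*s^4 - 120*s^3 + 207*s^2 - 156*s + 65), Gamma_tst = (50*s^3 - 24*s^2 + 10*s)/(32*s^4 - 120*s^3 + 207*s^2 - 156*s + 65), Gamma_ttt = (-12*s^3 - 32*s^2)/(32*s^4 - 120*s^3 + 207*s^2 - 156*s + 65)


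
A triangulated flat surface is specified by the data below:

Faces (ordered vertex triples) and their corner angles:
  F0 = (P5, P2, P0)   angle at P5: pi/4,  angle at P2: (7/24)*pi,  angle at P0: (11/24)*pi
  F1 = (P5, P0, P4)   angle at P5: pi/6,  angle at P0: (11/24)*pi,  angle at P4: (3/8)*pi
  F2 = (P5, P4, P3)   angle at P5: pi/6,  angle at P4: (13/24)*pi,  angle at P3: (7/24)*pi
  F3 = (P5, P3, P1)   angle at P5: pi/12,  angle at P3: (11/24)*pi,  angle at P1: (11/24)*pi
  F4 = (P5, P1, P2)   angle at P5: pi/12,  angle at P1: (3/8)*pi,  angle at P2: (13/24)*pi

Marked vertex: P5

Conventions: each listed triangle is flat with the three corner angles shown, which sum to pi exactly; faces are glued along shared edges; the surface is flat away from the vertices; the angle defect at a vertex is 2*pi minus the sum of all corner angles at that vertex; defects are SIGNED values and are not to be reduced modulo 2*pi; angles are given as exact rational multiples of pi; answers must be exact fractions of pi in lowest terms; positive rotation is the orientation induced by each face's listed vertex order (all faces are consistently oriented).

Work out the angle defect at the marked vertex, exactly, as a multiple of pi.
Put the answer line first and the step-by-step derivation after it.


Answer: defect(P5) = (5/4)*pi

Sum of corner angles at P5: (3/4)*pi
defect = 2*pi - (3/4)*pi


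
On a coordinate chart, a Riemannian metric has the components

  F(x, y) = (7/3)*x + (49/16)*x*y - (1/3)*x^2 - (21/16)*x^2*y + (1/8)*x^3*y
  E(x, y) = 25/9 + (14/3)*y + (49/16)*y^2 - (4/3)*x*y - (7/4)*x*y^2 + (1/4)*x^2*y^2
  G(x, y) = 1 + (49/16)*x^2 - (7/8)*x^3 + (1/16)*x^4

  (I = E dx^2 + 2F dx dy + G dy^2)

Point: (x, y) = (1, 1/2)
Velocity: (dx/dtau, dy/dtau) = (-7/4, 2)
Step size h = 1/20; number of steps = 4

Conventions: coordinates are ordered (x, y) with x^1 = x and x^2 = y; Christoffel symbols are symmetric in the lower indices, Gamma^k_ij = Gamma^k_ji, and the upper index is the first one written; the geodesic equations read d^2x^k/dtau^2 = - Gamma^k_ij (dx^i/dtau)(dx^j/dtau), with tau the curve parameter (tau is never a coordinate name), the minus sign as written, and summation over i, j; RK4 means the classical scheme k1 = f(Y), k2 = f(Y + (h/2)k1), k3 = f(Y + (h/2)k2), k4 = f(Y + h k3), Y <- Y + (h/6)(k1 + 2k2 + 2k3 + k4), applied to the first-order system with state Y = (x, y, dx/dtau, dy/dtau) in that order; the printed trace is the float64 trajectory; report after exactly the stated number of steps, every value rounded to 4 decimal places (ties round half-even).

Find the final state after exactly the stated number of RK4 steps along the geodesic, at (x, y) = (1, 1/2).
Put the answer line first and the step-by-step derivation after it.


Answer: x = 0.7037, y = 0.9341, dx/dtau = -1.2189, dy/dtau = 2.3068

f(Y) = (dx/dtau, dy/dtau, -Gamma^x_ij Y'^i Y'^j, -Gamma^y_ij Y'^i Y'^j) with the Gammas evaluated at the stage position; h = 0.050000; intermediate values shown to 6 dp
step 0: x = 1.0000, y = 0.5000, dx/dtau = -1.7500, dy/dtau = 2.0000
step 1:
  k1: at (x, y) = (1.000000, 0.500000), (dx/dtau, dy/dtau) = (-1.750000, 2.000000); Gamma_xxx = -0.069101, Gamma_xxy = 0.345504, Gamma_xyy = 0.000000, Gamma_yxx = -0.052928, Gamma_yxy = 0.264641, Gamma_yyy = 0.000000; k1 = (-1.750000, 2.000000, 2.630146, 2.014580)
  k2: at (x, y) = (0.956250, 0.550000), (dx/dtau, dy/dtau) = (-1.684246, 2.050364); Gamma_xxx = -0.077428, Gamma_xxy = 0.358105, Gamma_xyy = 0.000000, Gamma_yxx = -0.055031, Gamma_yxy = 0.254519, Gamma_yyy = 0.000000; k2 = (-1.684246, 2.050364, 2.692942, 1.913976)
  k3: at (x, y) = (0.957894, 0.551259), (dx/dtau, dy/dtau) = (-1.682676, 2.047849); Gamma_xxx = -0.077534, Gamma_xxy = 0.357545, Gamma_xyy = 0.000000, Gamma_yxx = -0.055155, Gamma_yxy = 0.254345, Gamma_yyy = 0.000000; k3 = (-1.682676, 2.047849, 2.683639, 1.909045)
  k4: at (x, y) = (0.915866, 0.602392), (dx/dtau, dy/dtau) = (-1.615818, 2.095452); Gamma_xxx = -0.085952, Gamma_xxy = 0.368717, Gamma_xyy = 0.000000, Gamma_yxx = -0.056703, Gamma_yxy = 0.243242, Gamma_yyy = 0.000000; k4 = (-1.615818, 2.095452, 2.721263, 1.795215)
  Y <- Y + (h/6)(k1 + 2k2 + 2k3 + k4): x = 0.9158, y = 0.6024, dx/dtau = -1.6158, dy/dtau = 2.0955
step 2:
  k1: at (x, y) = (0.915836, 0.602432), (dx/dtau, dy/dtau) = (-1.615795, 2.095465); Gamma_xxx = -0.085959, Gamma_xxy = 0.368724, Gamma_xyy = 0.000000, Gamma_yxx = -0.056704, Gamma_yxy = 0.243233, Gamma_yyy = 0.000000; k1 = (-1.615795, 2.095465, 2.721305, 1.795140)
  k2: at (x, y) = (0.875441, 0.654819), (dx/dtau, dy/dtau) = (-1.547763, 2.140344); Gamma_xxx = -0.094405, Gamma_xxy = 0.378380, Gamma_xyy = 0.000000, Gamma_yxx = -0.057712, Gamma_yxy = 0.231315, Gamma_yyy = 0.000000; k2 = (-1.547763, 2.140344, 2.733107, 1.670827)
  k3: at (x, y) = (0.877142, 0.655941), (dx/dtau, dy/dtau) = (-1.547468, 2.137236); Gamma_xxx = -0.094482, Gamma_xxy = 0.377796, Gamma_xyy = 0.000000, Gamma_yxx = -0.057831, Gamma_yxy = 0.231246, Gamma_yyy = 0.000000; k3 = (-1.547468, 2.137236, 2.725224, 1.668085)
  k4: at (x, y) = (0.838463, 0.709294), (dx/dtau, dy/dtau) = (-1.479534, 2.178870); Gamma_xxx = -0.102830, Gamma_xxy = 0.385855, Gamma_xyy = 0.000000, Gamma_yxx = -0.058321, Gamma_yxy = 0.218841, Gamma_yyy = 0.000000; k4 = (-1.479534, 2.178870, 2.712866, 1.538624)
  Y <- Y + (h/6)(k1 + 2k2 + 2k3 + k4): x = 0.8385, y = 0.7093, dx/dtau = -1.4795, dy/dtau = 2.1789
step 3:
  k1: at (x, y) = (0.838455, 0.709345), (dx/dtau, dy/dtau) = (-1.479538, 2.178895); Gamma_xxx = -0.102836, Gamma_xxy = 0.385854, Gamma_xyy = 0.000000, Gamma_yxx = -0.058322, Gamma_yxy = 0.218831, Gamma_yyy = 0.000000; k1 = (-1.479538, 2.178895, 2.712910, 1.538588)
  k2: at (x, y) = (0.801466, 0.763817), (dx/dtau, dy/dtau) = (-1.411716, 2.217360); Gamma_xxx = -0.111037, Gamma_xxy = 0.392289, Gamma_xyy = 0.000000, Gamma_yxx = -0.058337, Gamma_yxy = 0.206104, Gamma_yyy = 0.000000; k2 = (-1.411716, 2.217360, 2.677240, 1.406590)
  k3: at (x, y) = (0.803162, 0.764779), (dx/dtau, dy/dtau) = (-1.412607, 2.214060); Gamma_xxx = -0.111088, Gamma_xxy = 0.391728, Gamma_xyy = 0.000000, Gamma_yxx = -0.058456, Gamma_yxy = 0.206132, Gamma_yyy = 0.000000; k3 = (-1.412607, 2.214060, 2.672007, 1.406040)
  k4: at (x, y) = (0.767824, 0.820048), (dx/dtau, dy/dtau) = (-1.345938, 2.249197); Gamma_xxx = -0.119039, Gamma_xxy = 0.396606, Gamma_xyy = 0.000000, Gamma_yxx = -0.058040, Gamma_yxy = 0.193374, Gamma_yyy = 0.000000; k4 = (-1.345938, 2.249197, 2.616923, 1.275940)
  Y <- Y + (h/6)(k1 + 2k2 + 2k3 + k4): x = 0.7678, y = 0.8201, dx/dtau = -1.3460, dy/dtau = 2.2492
step 4:
  k1: at (x, y) = (0.767837, 0.820103), (dx/dtau, dy/dtau) = (-1.345969, 2.249227); Gamma_xxx = -0.119045, Gamma_xxy = 0.396598, Gamma_xyy = 0.000000, Gamma_yxx = -0.058042, Gamma_yxy = 0.193368, Gamma_yyy = 0.000000; k1 = (-1.345969, 2.249227, 2.616979, 1.275950)
  k2: at (x, y) = (0.734188, 0.876333), (dx/dtau, dy/dtau) = (-1.280544, 2.281125); Gamma_xxx = -0.126719, Gamma_xxy = 0.399941, Gamma_xyy = 0.000000, Gamma_yxx = -0.057259, Gamma_yxy = 0.180715, Gamma_yyy = 0.000000; k2 = (-1.280544, 2.281125, 2.544313, 1.149660)
  k3: at (x, y) = (0.735823, 0.877131), (dx/dtau, dy/dtau) = (-1.282361, 2.277968); Gamma_xxx = -0.126750, Gamma_xxy = 0.399439, Gamma_xyy = 0.000000, Gamma_yxx = -0.057377, Gamma_yxy = 0.180816, Gamma_yyy = 0.000000; k3 = (-1.282361, 2.277968, 2.542101, 1.150745)
  k4: at (x, y) = (0.703719, 0.934001), (dx/dtau, dy/dtau) = (-1.218864, 2.306764); Gamma_xxx = -0.134079, Gamma_xxy = 0.401417, Gamma_xyy = 0.000000, Gamma_yxx = -0.056275, Gamma_yxy = 0.168479, Gamma_yyy = 0.000000; k4 = (-1.218864, 2.306764, 2.456463, 1.031007)
  Y <- Y + (h/6)(k1 + 2k2 + 2k3 + k4): x = 0.7037, y = 0.9341, dx/dtau = -1.2189, dy/dtau = 2.3068


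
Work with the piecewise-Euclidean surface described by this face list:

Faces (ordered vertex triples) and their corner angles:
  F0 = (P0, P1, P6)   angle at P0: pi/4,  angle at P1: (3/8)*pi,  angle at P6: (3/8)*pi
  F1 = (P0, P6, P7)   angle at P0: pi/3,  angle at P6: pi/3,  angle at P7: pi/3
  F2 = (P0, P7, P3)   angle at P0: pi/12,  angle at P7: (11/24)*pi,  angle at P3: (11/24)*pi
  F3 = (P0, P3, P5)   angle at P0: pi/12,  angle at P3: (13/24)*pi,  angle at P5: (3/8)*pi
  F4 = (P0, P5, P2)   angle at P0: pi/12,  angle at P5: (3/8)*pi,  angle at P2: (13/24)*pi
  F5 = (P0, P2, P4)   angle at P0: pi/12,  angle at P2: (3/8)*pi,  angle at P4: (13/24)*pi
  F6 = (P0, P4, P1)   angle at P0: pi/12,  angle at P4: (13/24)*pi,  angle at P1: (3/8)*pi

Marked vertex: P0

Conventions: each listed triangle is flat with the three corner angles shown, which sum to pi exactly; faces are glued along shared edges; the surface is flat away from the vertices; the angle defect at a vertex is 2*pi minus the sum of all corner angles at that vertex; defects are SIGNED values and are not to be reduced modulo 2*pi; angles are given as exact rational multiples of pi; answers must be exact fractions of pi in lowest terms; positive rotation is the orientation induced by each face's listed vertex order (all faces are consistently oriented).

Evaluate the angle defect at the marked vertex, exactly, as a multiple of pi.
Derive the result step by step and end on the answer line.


Sum of corner angles at P0: pi
defect = 2*pi - pi

Answer: defect(P0) = pi


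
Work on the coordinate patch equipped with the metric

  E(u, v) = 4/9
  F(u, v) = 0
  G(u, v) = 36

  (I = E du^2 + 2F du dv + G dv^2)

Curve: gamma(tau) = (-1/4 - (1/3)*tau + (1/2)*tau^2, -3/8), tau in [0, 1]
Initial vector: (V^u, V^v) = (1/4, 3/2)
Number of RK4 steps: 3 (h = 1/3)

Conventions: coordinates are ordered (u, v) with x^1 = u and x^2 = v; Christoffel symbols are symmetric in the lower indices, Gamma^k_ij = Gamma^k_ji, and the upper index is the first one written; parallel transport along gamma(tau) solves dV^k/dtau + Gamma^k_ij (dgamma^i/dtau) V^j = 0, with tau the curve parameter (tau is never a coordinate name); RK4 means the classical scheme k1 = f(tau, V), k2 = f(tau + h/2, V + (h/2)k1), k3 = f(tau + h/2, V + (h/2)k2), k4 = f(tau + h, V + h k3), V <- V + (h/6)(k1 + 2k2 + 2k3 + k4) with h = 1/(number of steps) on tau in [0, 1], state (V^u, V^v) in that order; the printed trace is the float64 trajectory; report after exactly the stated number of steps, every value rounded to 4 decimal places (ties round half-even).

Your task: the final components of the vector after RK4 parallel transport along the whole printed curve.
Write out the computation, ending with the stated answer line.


gamma'(tau) = (-1/3 + tau, 0); f(tau, V)^k = -Gamma^k_ij(gamma(tau)) gamma'^i(tau) V^j; h = 1/3; intermediate values shown to 6 dp
curve data and Christoffel symbols at the stage parameters:
  tau = 0.000000: gamma = (-0.250000, -0.375000), gamma' = (-0.333333, 0.000000); Gamma_uuu = 0.000000, Gamma_uuv = 0.000000, Gamma_uvv = 0.000000, Gamma_vuu = 0.000000, Gamma_vuv = 0.000000, Gamma_vvv = 0.000000
  tau = 0.166667: gamma = (-0.291667, -0.375000), gamma' = (-0.166667, 0.000000); Gamma_uuu = 0.000000, Gamma_uuv = 0.000000, Gamma_uvv = 0.000000, Gamma_vuu = 0.000000, Gamma_vuv = 0.000000, Gamma_vvv = 0.000000
  tau = 0.333333: gamma = (-0.305556, -0.375000), gamma' = (0.000000, 0.000000); Gamma_uuu = 0.000000, Gamma_uuv = 0.000000, Gamma_uvv = 0.000000, Gamma_vuu = 0.000000, Gamma_vuv = 0.000000, Gamma_vvv = 0.000000
  tau = 0.500000: gamma = (-0.291667, -0.375000), gamma' = (0.166667, 0.000000); Gamma_uuu = 0.000000, Gamma_uuv = 0.000000, Gamma_uvv = 0.000000, Gamma_vuu = 0.000000, Gamma_vuv = 0.000000, Gamma_vvv = 0.000000
  tau = 0.666667: gamma = (-0.250000, -0.375000), gamma' = (0.333333, 0.000000); Gamma_uuu = 0.000000, Gamma_uuv = 0.000000, Gamma_uvv = 0.000000, Gamma_vuu = 0.000000, Gamma_vuv = 0.000000, Gamma_vvv = 0.000000
  tau = 0.833333: gamma = (-0.180556, -0.375000), gamma' = (0.500000, 0.000000); Gamma_uuu = 0.000000, Gamma_uuv = 0.000000, Gamma_uvv = 0.000000, Gamma_vuu = 0.000000, Gamma_vuv = 0.000000, Gamma_vvv = 0.000000
  tau = 1.000000: gamma = (-0.083333, -0.375000), gamma' = (0.666667, 0.000000); Gamma_uuu = 0.000000, Gamma_uuv = 0.000000, Gamma_uvv = 0.000000, Gamma_vuu = 0.000000, Gamma_vuv = 0.000000, Gamma_vvv = 0.000000
step 0: V^u = 0.2500, V^v = 1.5000
step 1: k1 = (0.000000, 0.000000), k2 = (0.000000, 0.000000), k3 = (0.000000, 0.000000), k4 = (0.000000, 0.000000); V <- V + (h/6)(k1 + 2k2 + 2k3 + k4): V^u = 0.2500, V^v = 1.5000
step 2: k1 = (0.000000, 0.000000), k2 = (0.000000, 0.000000), k3 = (0.000000, 0.000000), k4 = (0.000000, 0.000000); V <- V + (h/6)(k1 + 2k2 + 2k3 + k4): V^u = 0.2500, V^v = 1.5000
step 3: k1 = (0.000000, 0.000000), k2 = (0.000000, 0.000000), k3 = (0.000000, 0.000000), k4 = (0.000000, 0.000000); V <- V + (h/6)(k1 + 2k2 + 2k3 + k4): V^u = 0.2500, V^v = 1.5000

Answer: V^u = 0.2500, V^v = 1.5000


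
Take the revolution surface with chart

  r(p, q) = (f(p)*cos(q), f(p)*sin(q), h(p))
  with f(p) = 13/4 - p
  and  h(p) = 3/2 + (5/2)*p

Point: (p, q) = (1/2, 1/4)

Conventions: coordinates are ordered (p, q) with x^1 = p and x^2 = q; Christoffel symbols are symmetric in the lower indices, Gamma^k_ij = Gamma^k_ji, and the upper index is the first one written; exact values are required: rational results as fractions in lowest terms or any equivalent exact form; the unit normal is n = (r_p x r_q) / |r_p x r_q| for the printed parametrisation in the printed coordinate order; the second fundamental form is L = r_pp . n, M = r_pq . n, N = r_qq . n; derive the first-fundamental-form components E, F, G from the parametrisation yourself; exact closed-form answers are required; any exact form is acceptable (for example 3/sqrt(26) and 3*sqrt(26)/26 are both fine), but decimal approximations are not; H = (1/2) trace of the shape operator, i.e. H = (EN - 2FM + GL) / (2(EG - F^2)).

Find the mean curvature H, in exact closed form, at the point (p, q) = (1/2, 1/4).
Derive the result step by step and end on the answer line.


f = 11/4, f' = -1, f'' = 0, h' = 5/2, h'' = 0
E = 29/4, F = 0, G = 121/16; answer radicand W^2 = 29/4
unnormalised second-form numerators: l = 0, m = 0, n = 55/8; L = l/sqrt(29/4), and similarly M = m/sqrt(W^2), N = n/sqrt(W^2)
H = (E*n - 2*F*m + G*l) / (2*(EG - F^2)*sqrt(W^2)); E*n - 2*F*m + G*l = 1595/32, EG - F^2 = 3509/64, so H = (5/11)/sqrt(29/4)

Answer: H = 10*sqrt(29)/319


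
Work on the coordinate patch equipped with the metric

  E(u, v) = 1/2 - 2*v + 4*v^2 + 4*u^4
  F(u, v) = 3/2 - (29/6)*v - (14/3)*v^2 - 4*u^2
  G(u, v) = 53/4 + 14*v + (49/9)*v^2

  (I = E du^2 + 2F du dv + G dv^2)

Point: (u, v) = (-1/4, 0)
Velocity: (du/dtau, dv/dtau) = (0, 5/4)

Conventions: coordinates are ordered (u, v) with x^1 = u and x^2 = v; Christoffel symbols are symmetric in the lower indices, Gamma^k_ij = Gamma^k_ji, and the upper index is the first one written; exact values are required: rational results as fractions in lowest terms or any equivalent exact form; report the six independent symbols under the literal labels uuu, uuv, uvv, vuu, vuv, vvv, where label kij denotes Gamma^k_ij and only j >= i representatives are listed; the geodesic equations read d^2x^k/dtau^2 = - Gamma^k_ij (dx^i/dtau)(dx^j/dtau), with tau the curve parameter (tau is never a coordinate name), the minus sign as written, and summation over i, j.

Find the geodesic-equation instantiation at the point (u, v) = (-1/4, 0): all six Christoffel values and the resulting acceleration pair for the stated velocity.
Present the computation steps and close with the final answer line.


E = 33/64, F = 5/4, G = 53/4 at the point
E_u = -1/4, E_v = -2, F_u = 2, F_v = -29/6, G_u = 0, G_v = 14
EG - F^2 = 1349/256;  g^inv = (256/1349) * [[53/4, -5/4], [-5/4, 33/64]]
first-kind symbols [ij,l] = (1/2)(d_i g_jl + d_j g_il - d_l g_ij): [uu,u] = E_u/2 = -1/8, [uu,v] = F_u - E_v/2 = 3, [uv,u] = E_v/2 = -1, [uv,v] = G_u/2 = 0, [vv,u] = F_v - G_u/2 = -29/6, [vv,v] = G_v/2 = 7
Gamma^u_ij = (G*[ij,u] - F*[ij,v])/(EG - F^2), Gamma^v_ij = (E*[ij,v] - F*[ij,u])/(EG - F^2)
Gamma_uuu = -1384/1349, Gamma_uuv = -3392/1349, Gamma_uvv = -55904/4047, Gamma_vuu = 436/1349, Gamma_vuv = 320/1349, Gamma_vvv = 7412/4047
d^2u/dtau^2 = -(Gamma_uuu*(0)^2 + 2*Gamma_uuv*(0)*(5/4) + Gamma_uvv*(5/4)^2) = 87350/4047
d^2v/dtau^2 = -(Gamma_vuu*(0)^2 + 2*Gamma_vuv*(0)*(5/4) + Gamma_vvv*(5/4)^2) = -46325/16188

Answer: Gamma_uuu = -1384/1349, Gamma_uuv = -3392/1349, Gamma_uvv = -55904/4047, Gamma_vuu = 436/1349, Gamma_vuv = 320/1349, Gamma_vvv = 7412/4047; accelerations (d^2u/dtau^2, d^2v/dtau^2) = (87350/4047, -46325/16188)


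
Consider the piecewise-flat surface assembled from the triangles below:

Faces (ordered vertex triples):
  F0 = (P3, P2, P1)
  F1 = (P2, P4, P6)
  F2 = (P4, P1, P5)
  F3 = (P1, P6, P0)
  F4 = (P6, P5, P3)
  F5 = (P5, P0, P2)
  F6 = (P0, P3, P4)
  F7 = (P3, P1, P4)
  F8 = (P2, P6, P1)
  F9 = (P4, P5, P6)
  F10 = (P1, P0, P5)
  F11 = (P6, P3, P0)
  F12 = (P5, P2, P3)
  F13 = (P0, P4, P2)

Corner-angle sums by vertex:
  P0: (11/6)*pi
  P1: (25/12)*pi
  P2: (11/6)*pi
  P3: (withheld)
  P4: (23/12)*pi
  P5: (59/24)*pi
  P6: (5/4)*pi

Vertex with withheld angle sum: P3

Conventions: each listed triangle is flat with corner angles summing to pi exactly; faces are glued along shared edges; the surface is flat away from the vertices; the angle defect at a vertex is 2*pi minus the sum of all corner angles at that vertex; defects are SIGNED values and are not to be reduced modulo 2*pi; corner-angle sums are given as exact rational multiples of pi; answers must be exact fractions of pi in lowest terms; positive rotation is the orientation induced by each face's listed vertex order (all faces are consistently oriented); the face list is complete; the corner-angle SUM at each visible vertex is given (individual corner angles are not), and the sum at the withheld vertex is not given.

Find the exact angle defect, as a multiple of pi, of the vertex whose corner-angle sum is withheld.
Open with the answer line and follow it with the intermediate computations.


Answer: defect(P3) = (-5/8)*pi

V = 7, E = 21, F = 14; chi = V - E + F = 0
Gauss-Bonnet: total defect = 2*pi*chi = 0; visible defects sum to (5/8)*pi
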